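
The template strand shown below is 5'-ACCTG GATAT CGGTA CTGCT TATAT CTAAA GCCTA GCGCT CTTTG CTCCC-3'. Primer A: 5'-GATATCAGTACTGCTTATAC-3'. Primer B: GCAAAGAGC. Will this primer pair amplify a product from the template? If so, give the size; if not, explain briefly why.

Primer A (GATATCAGTACTGCTTATAC) does not match the top strand, and its reverse complement GTATAAGCAGTACTGATATC does not match either.
With no annealing site for primer A, no amplification occurs.

No product — primer A has no binding site in the template.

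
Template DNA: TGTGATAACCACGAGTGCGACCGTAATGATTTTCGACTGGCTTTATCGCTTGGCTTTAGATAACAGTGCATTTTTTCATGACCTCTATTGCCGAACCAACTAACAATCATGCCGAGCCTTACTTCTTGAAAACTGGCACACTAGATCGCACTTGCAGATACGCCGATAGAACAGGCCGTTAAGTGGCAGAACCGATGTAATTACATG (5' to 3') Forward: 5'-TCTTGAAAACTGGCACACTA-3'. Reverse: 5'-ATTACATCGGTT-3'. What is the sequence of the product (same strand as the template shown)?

5'-TCTTGAAAACTGGCACACTAGATCGCACTTGCAGATACGCCGATAGAACAGGCCGTTAAGTGGCAGAACCGATGTAAT-3'

The forward primer matches the template at positions 124–143.
The reverse primer's reverse complement is AACCGATGTAAT, which matches the template at positions 190–201.
The product is the template from position 124 through 201 (78 bp).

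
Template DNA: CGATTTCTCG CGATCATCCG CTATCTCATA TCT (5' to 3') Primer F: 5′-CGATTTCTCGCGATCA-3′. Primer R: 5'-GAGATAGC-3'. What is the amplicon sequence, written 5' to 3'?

5'-CGATTTCTCGCGATCATCCGCTATCTC-3'

Forward primer CGATTTCTCGCGATCA is found on the top strand at positions 1–16.
Taking the reverse complement of GAGATAGC gives GCTATCTC, found at positions 20–27 on the template; the primer anneals here to the top strand with its 3' end pointing upstream.
The product is the template from position 1 through 27 (27 bp).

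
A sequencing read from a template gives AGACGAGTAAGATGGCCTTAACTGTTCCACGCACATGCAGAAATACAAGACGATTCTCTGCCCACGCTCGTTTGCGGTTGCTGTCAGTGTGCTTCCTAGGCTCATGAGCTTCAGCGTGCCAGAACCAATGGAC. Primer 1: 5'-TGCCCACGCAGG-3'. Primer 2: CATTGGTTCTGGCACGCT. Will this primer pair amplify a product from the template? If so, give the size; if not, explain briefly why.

No product — primer 1 has no binding site in the template.

Primer 1 (TGCCCACGCAGG) does not match the top strand, and its reverse complement CCTGCGTGGGCA does not match either.
With no annealing site for primer 1, no amplification occurs.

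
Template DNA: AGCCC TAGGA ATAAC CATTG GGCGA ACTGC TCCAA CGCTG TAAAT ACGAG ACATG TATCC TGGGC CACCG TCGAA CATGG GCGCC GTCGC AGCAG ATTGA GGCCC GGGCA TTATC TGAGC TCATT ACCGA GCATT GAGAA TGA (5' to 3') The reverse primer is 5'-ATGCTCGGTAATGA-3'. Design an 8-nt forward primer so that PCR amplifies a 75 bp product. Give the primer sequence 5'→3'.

5'-CTGGGCCA-3'

The reverse primer's reverse complement TCATTACCGAGCAT matches the template at positions 121–134, so the product ends at position 134.
A 75 bp product then starts at position 134 − 75 + 1 = 60.
The forward primer is identical to the top strand there: CTGGGCCA.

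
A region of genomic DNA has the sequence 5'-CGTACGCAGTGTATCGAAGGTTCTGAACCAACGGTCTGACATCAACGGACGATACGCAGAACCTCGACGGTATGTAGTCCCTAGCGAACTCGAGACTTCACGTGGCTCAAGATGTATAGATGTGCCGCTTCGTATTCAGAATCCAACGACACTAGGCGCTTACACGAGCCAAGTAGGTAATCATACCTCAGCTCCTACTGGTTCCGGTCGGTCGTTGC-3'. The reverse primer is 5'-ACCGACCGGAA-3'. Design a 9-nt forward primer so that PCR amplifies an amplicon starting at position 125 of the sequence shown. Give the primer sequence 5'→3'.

5'-CCGCTTCGT-3'

The reverse primer's reverse complement TTCCGGTCGGT matches the template at positions 202–212; the product starts at position 125.
The forward primer is identical to the top strand over positions 125–133: CCGCTTCGT.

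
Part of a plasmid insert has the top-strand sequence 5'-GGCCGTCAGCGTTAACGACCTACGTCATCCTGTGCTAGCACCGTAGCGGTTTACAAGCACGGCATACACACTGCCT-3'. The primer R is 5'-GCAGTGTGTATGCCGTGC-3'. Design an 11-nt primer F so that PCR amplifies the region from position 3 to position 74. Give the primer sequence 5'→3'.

The reverse primer's reverse complement GCACGGCATACACACTGC matches the template at positions 57–74; the product starts at position 3.
The forward primer is identical to the top strand over positions 3–13: CCGTCAGCGTT.

5'-CCGTCAGCGTT-3'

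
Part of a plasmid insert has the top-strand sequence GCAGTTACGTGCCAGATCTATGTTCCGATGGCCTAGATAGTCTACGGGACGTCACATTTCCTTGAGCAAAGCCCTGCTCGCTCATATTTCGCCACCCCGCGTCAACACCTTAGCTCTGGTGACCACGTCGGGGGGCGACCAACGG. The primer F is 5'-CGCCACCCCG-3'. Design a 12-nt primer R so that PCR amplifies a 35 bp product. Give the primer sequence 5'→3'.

The forward primer binds at positions 90–99, so a 35 bp product ends at position 90 + 35 − 1 = 124.
The reverse primer anneals to the top strand over positions 113–124, i.e. to GCTCTGGTGACC.
Its sequence written 5'→3' is the reverse complement: GGTCACCAGAGC.

5'-GGTCACCAGAGC-3'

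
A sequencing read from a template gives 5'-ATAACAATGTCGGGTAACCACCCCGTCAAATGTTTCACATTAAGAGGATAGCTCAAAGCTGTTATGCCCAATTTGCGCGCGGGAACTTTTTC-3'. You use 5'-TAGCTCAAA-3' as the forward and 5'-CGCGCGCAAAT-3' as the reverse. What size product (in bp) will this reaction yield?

The forward primer matches the template at positions 49–57.
Taking the reverse complement of CGCGCGCAAAT gives ATTTGCGCGCG, found at positions 71–81 on the template; the primer anneals here to the top strand with its 3' end pointing upstream.
Product length = (reverse-primer end) − (forward-primer start) + 1 = 81 − 49 + 1 = 33 bp.

33 bp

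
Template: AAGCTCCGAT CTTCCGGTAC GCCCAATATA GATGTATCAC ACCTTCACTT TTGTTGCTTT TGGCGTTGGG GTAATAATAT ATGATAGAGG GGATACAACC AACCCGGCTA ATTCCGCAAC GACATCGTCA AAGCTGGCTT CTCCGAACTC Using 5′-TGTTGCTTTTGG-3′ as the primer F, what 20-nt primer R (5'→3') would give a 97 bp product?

5'-GTTCGGAGAAGCCAGCTTTG-3'

The forward primer binds at positions 52–63, so a 97 bp product ends at position 52 + 97 − 1 = 148.
The reverse primer anneals to the top strand over positions 129–148, i.e. to CAAAGCTGGCTTCTCCGAAC.
Its sequence written 5'→3' is the reverse complement: GTTCGGAGAAGCCAGCTTTG.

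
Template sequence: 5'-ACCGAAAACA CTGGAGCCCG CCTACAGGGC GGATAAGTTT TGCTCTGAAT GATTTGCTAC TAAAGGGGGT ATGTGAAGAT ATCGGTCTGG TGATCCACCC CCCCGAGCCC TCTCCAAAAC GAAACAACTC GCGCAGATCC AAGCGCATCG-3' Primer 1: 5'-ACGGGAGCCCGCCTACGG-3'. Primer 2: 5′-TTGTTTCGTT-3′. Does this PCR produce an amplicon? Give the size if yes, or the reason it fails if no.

No product — primer 1 has no binding site in the template.

Primer 1 (ACGGGAGCCCGCCTACGG) does not match the top strand, and its reverse complement CCGTAGGCGGGCTCCCGT does not match either.
With no annealing site for primer 1, no amplification occurs.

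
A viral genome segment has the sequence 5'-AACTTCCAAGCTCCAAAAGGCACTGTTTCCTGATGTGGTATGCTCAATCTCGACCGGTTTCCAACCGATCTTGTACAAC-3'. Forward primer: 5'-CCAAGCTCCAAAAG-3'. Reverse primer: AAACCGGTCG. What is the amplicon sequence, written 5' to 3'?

5'-CCAAGCTCCAAAAGGCACTGTTTCCTGATGTGGTATGCTCAATCTCGACCGGTTT-3'

Forward primer CCAAGCTCCAAAAG is found on the top strand at positions 6–19.
Reverse complement of the reverse primer: CGACCGGTTT. This occurs on the top strand at positions 51–60.
The product is the template from position 6 through 60 (55 bp).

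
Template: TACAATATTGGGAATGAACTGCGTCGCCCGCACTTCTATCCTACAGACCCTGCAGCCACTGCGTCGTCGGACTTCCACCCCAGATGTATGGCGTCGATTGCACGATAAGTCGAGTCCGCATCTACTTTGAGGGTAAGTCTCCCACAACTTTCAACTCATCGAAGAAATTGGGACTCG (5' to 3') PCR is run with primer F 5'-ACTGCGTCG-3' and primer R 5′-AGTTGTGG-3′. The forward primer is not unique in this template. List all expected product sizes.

The forward primer ACTGCGTCG matches the top strand at positions 18–26, 58–66.
The reverse primer's reverse complement is CCACAACT, matching at positions 142–149.
Each forward site pairs with the reverse site to give a product ending at position 149: sizes 132, 92 bp.

132 bp, 92 bp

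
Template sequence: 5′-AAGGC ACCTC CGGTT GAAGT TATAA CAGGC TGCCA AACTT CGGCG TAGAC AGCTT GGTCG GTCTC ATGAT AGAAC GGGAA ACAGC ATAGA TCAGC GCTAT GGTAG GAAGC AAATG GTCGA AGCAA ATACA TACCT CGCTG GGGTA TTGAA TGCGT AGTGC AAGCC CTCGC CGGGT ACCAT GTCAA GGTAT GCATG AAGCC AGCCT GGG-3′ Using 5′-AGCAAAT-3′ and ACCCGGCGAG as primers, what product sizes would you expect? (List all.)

68 bp, 55 bp

The forward primer AGCAAAT matches the top strand at positions 108–114, 121–127.
The reverse primer's reverse complement is CTCGCCGGGT, matching at positions 166–175.
Each forward site pairs with the reverse site to give a product ending at position 175: sizes 68, 55 bp.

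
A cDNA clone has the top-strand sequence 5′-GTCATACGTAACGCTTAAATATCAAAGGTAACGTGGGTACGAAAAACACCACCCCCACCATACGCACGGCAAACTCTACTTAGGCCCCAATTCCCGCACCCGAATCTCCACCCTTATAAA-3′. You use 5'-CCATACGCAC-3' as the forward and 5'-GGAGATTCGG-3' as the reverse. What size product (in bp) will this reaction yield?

52 bp

Scanning the template, CCATACGCAC occurs at positions 58–67; this primer anneals to the bottom strand there with its 3' end pointing downstream.
The reverse primer's reverse complement is CCGAATCTCC, which matches the template at positions 100–109.
Product length = (reverse-primer end) − (forward-primer start) + 1 = 109 − 58 + 1 = 52 bp.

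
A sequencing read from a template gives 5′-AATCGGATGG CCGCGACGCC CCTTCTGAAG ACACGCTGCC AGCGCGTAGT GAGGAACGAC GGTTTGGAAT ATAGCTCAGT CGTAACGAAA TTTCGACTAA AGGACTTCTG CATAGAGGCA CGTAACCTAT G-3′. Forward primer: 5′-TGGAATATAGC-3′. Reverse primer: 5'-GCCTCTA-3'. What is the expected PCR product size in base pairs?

Forward primer TGGAATATAGC is found on the top strand at positions 65–75.
The reverse primer's reverse complement is TAGAGGC, which matches the template at positions 113–119.
Amplicon spans positions 65–119: 55 bp.

55 bp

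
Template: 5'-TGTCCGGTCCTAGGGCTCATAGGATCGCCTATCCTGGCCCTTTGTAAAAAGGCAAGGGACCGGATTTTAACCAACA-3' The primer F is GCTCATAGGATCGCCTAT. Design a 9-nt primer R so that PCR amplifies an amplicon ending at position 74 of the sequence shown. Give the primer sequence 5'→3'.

The forward primer binds at positions 15–32; the product's 3' end on the top strand is position 74.
The reverse primer anneals to the top strand over positions 66–74, i.e. to TTTAACCAA.
Its sequence written 5'→3' is the reverse complement: TTGGTTAAA.

5'-TTGGTTAAA-3'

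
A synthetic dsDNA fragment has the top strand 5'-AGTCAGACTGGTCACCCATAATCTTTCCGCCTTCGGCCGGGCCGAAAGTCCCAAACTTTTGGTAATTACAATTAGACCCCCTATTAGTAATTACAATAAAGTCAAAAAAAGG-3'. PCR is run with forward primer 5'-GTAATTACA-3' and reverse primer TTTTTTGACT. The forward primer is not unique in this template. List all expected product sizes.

The forward primer GTAATTACA matches the top strand at positions 62–70, 87–95.
The reverse primer's reverse complement is AGTCAAAAAA, matching at positions 100–109.
Each forward site pairs with the reverse site to give a product ending at position 109: sizes 48, 23 bp.

48 bp, 23 bp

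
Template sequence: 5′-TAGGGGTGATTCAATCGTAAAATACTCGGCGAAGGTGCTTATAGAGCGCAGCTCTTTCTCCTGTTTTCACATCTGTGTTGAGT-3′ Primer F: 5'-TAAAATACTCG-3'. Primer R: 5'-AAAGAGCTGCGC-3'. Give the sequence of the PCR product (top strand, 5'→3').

5'-TAAAATACTCGGCGAAGGTGCTTATAGAGCGCAGCTCTTT-3'

Forward primer TAAAATACTCG is found on the top strand at positions 18–28.
The reverse primer's reverse complement is GCGCAGCTCTTT, which matches the template at positions 46–57.
The product is the template from position 18 through 57 (40 bp).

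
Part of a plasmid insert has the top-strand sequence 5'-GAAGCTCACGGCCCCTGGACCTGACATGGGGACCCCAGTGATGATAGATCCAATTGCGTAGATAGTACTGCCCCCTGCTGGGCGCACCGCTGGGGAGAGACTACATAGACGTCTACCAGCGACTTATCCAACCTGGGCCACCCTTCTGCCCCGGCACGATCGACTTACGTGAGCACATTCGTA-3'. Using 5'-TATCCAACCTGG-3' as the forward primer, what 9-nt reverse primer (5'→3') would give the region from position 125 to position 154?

The product's 3' end on the top strand is position 154.
The reverse primer anneals to the top strand over positions 146–154, i.e. to CTGCCCCGG.
Its sequence written 5'→3' is the reverse complement: CCGGGGCAG.

5'-CCGGGGCAG-3'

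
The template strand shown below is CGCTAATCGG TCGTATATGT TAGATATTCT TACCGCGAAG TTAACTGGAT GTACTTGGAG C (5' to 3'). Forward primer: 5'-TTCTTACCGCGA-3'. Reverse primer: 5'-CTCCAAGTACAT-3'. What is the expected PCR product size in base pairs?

34 bp

The forward primer matches the template at positions 27–38.
Taking the reverse complement of CTCCAAGTACAT gives ATGTACTTGGAG, found at positions 49–60 on the template; the primer anneals here to the top strand with its 3' end pointing upstream.
Amplicon spans positions 27–60: 34 bp.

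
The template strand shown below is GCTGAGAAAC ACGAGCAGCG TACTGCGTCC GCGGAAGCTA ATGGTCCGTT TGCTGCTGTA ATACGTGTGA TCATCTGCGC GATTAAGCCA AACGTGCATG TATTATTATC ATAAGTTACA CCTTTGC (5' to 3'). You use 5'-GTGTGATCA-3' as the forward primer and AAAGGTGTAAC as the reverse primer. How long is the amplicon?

61 bp

The forward primer matches the template at positions 65–73.
Reverse complement of the reverse primer: GTTACACCTTT. This occurs on the top strand at positions 115–125.
Product length = (reverse-primer end) − (forward-primer start) + 1 = 125 − 65 + 1 = 61 bp.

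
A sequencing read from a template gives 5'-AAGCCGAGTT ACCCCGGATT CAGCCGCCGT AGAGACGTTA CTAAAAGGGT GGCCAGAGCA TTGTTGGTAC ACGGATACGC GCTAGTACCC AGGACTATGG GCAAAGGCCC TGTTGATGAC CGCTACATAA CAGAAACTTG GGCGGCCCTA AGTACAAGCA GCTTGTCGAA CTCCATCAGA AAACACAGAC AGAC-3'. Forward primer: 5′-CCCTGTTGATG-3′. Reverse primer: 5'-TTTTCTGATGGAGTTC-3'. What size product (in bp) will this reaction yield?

76 bp

The forward primer matches the template at positions 108–118.
Reverse complement of the reverse primer: GAACTCCATCAGAAAA. This occurs on the top strand at positions 168–183.
Product length = (reverse-primer end) − (forward-primer start) + 1 = 183 − 108 + 1 = 76 bp.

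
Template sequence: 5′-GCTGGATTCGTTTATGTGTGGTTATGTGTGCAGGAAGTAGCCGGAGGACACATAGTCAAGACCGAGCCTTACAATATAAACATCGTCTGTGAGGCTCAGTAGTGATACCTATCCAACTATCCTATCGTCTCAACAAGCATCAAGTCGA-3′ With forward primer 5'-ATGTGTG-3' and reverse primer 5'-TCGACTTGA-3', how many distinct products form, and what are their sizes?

Two products: 135 bp, 125 bp

The forward primer ATGTGTG matches the top strand at positions 14–20, 24–30.
The reverse primer's reverse complement is TCAAGTCGA, matching at positions 140–148.
Each forward site pairs with the reverse site to give a product ending at position 148: sizes 135, 125 bp.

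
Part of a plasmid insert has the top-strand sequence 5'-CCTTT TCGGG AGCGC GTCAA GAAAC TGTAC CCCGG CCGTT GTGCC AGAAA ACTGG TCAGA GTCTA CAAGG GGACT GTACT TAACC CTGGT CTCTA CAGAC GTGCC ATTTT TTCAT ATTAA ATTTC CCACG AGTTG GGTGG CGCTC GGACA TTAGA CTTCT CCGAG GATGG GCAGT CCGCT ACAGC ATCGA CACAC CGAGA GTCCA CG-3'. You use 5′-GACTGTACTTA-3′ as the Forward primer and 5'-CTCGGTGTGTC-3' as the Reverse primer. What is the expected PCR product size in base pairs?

128 bp

Forward primer GACTGTACTTA is found on the top strand at positions 72–82.
The reverse primer's reverse complement is GACACACCGAG, which matches the template at positions 189–199.
The product runs from position 72 to position 199, so its length is 199 − 72 + 1 = 128 bp.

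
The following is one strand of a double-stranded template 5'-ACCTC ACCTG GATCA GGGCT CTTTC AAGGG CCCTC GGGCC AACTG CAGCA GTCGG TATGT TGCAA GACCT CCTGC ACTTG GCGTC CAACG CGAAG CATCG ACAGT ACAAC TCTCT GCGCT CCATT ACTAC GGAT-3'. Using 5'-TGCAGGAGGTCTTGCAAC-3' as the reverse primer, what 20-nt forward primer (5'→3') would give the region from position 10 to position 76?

The reverse primer's reverse complement GTTGCAAGACCTCCTGCA matches the template at positions 59–76; the product starts at position 10.
The forward primer is identical to the top strand over positions 10–29: GGATCAGGGCTCTTTCAAGG.

5'-GGATCAGGGCTCTTTCAAGG-3'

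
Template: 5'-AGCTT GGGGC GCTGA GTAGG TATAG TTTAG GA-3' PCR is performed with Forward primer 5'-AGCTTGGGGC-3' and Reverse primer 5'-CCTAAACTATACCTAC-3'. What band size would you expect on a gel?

Forward primer AGCTTGGGGC is found on the top strand at positions 1–10.
The reverse primer's reverse complement is GTAGGTATAGTTTAGG, which matches the template at positions 16–31.
Product length = (reverse-primer end) − (forward-primer start) + 1 = 31 − 1 + 1 = 31 bp.

31 bp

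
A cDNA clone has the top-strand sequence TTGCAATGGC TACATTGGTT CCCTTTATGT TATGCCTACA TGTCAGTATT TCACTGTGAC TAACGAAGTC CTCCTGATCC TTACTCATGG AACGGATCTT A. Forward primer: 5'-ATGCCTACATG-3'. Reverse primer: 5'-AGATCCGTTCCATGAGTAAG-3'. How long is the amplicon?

Forward primer ATGCCTACATG is found on the top strand at positions 32–42.
Taking the reverse complement of AGATCCGTTCCATGAGTAAG gives CTTACTCATGGAACGGATCT, found at positions 80–99 on the template; the primer anneals here to the top strand with its 3' end pointing upstream.
The product runs from position 32 to position 99, so its length is 99 − 32 + 1 = 68 bp.

68 bp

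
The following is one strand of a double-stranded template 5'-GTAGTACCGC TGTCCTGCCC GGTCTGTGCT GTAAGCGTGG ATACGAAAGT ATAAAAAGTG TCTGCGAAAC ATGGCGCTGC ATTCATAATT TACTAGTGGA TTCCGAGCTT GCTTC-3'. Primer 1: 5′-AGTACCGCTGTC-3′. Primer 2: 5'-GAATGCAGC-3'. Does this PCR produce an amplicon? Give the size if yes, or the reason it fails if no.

Yes — an 82 bp product.

Primer 1 (AGTACCGCTGTC) matches the top strand at positions 3–14; it acts as a forward primer.
Primer 2's reverse complement is GCTGCATTC, matching the top strand at positions 76–84; it acts as a reverse primer.
The 3' ends face each other across positions 3–84, giving an 82 bp product.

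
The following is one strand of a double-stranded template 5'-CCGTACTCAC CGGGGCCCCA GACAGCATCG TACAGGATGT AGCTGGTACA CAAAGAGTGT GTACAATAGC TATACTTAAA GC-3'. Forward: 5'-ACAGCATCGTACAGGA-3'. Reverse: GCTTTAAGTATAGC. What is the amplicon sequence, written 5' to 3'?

Forward primer ACAGCATCGTACAGGA is found on the top strand at positions 22–37.
Reverse complement of the reverse primer: GCTATACTTAAAGC. This occurs on the top strand at positions 69–82.
The product is the template from position 22 through 82 (61 bp).

5'-ACAGCATCGTACAGGATGTAGCTGGTACACAAAGAGTGTGTACAATAGCTATACTTAAAGC-3'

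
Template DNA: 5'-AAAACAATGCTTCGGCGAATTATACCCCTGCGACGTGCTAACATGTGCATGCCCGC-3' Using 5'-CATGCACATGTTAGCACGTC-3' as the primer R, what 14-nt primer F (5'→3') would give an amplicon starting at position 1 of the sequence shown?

The reverse primer's reverse complement GACGTGCTAACATGTGCATG matches the template at positions 32–51; the product starts at position 1.
The forward primer is identical to the top strand over positions 1–14: AAAACAATGCTTCG.

5'-AAAACAATGCTTCG-3'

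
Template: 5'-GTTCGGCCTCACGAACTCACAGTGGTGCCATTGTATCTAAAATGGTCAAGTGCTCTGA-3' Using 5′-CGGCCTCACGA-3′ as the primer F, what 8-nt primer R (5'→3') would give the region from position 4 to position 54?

5'-AGCACTTG-3'

The product's 3' end on the top strand is position 54.
The reverse primer anneals to the top strand over positions 47–54, i.e. to CAAGTGCT.
Its sequence written 5'→3' is the reverse complement: AGCACTTG.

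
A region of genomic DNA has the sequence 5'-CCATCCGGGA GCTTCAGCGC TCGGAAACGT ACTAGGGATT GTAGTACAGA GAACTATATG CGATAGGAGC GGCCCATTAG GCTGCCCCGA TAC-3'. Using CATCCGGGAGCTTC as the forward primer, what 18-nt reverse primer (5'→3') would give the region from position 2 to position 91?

5'-ATCGGGGCAGCCTAATGG-3'

The product's 3' end on the top strand is position 91.
The reverse primer anneals to the top strand over positions 74–91, i.e. to CCATTAGGCTGCCCCGAT.
Its sequence written 5'→3' is the reverse complement: ATCGGGGCAGCCTAATGG.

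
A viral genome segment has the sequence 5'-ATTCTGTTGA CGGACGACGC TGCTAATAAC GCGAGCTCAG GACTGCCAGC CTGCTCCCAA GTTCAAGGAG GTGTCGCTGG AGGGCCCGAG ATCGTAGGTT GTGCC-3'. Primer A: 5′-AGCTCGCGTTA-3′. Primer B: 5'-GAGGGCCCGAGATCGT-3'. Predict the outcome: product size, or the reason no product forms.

No product — the primers' 3' ends point away from each other.

Primer A (AGCTCGCGTTA) has reverse complement TAACGCGAGCT, which matches the top strand at positions 27–37; primer A anneals to the top strand there with its 3' end pointing upstream toward position 27.
Primer B (GAGGGCCCGAGATCGT) matches the top strand directly at positions 80–95; it anneals to the bottom strand with its 3' end pointing downstream toward position 95.
The 3' ends diverge (primer A extends toward position 1, primer B toward position 105), so the primers never converge on a shared product.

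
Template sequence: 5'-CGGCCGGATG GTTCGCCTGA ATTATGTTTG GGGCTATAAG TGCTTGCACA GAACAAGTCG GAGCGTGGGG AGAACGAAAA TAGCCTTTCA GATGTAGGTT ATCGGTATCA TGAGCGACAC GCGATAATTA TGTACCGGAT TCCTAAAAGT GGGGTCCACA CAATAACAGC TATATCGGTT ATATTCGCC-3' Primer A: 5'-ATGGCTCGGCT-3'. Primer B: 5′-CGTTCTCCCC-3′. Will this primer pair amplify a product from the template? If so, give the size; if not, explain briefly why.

Primer A (ATGGCTCGGCT) does not match the top strand, and its reverse complement AGCCGAGCCAT does not match either.
With no annealing site for primer A, no amplification occurs.

No product — primer A has no binding site in the template.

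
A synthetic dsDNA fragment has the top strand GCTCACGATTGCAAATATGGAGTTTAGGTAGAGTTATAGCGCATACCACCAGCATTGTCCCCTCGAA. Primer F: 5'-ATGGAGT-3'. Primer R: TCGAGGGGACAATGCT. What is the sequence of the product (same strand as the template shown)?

Scanning the template, ATGGAGT occurs at positions 17–23; this primer anneals to the bottom strand there with its 3' end pointing downstream.
The reverse primer's reverse complement is AGCATTGTCCCCTCGA, which matches the template at positions 51–66.
The product is the template from position 17 through 66 (50 bp).

5'-ATGGAGTTTAGGTAGAGTTATAGCGCATACCACCAGCATTGTCCCCTCGA-3'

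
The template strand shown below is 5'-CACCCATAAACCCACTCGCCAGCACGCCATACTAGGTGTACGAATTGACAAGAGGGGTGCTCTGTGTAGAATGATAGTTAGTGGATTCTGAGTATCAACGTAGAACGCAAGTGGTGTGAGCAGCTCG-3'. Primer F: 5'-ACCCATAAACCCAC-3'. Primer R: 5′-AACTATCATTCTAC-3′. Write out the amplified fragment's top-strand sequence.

Forward primer ACCCATAAACCCAC is found on the top strand at positions 2–15.
Reverse complement of the reverse primer: GTAGAATGATAGTT. This occurs on the top strand at positions 66–79.
The product is the template from position 2 through 79 (78 bp).

5'-ACCCATAAACCCACTCGCCAGCACGCCATACTAGGTGTACGAATTGACAAGAGGGGTGCTCTGTGTAGAATGATAGTT-3'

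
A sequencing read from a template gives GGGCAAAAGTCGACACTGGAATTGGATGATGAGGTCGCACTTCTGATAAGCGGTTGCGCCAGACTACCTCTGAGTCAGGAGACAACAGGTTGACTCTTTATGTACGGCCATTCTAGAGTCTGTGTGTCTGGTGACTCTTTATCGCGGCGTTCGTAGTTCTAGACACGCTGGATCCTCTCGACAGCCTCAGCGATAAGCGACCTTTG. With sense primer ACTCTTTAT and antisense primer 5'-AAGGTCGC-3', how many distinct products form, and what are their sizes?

Two products: 112 bp, 71 bp

The forward primer ACTCTTTAT matches the top strand at positions 93–101, 134–142.
The reverse primer's reverse complement is GCGACCTT, matching at positions 197–204.
Each forward site pairs with the reverse site to give a product ending at position 204: sizes 112, 71 bp.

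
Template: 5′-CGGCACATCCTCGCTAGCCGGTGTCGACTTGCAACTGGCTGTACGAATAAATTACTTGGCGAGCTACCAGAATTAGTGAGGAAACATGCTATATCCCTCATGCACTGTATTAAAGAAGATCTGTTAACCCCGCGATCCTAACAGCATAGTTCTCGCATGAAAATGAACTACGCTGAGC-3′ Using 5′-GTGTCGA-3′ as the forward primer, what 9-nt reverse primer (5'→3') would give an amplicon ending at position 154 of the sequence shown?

The forward primer binds at positions 21–27; the product's 3' end on the top strand is position 154.
The reverse primer anneals to the top strand over positions 146–154, i.e. to ATAGTTCTC.
Its sequence written 5'→3' is the reverse complement: GAGAACTAT.

5'-GAGAACTAT-3'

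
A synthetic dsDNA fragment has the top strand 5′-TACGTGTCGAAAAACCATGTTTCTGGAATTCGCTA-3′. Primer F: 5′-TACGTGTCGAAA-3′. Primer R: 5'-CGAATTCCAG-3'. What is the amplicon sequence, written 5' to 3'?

Forward primer TACGTGTCGAAA is found on the top strand at positions 1–12.
Taking the reverse complement of CGAATTCCAG gives CTGGAATTCG, found at positions 23–32 on the template; the primer anneals here to the top strand with its 3' end pointing upstream.
The product is the template from position 1 through 32 (32 bp).

5'-TACGTGTCGAAAAACCATGTTTCTGGAATTCG-3'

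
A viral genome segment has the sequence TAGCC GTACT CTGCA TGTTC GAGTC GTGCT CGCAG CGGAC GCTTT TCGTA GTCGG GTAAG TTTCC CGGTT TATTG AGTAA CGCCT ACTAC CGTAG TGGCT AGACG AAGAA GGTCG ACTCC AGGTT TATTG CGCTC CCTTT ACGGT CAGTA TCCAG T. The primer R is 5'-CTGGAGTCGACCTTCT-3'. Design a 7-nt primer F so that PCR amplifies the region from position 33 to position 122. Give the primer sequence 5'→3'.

5'-CAGCGGA-3'

The reverse primer's reverse complement AGAAGGTCGACTCCAG matches the template at positions 107–122; the product starts at position 33.
The forward primer is identical to the top strand over positions 33–39: CAGCGGA.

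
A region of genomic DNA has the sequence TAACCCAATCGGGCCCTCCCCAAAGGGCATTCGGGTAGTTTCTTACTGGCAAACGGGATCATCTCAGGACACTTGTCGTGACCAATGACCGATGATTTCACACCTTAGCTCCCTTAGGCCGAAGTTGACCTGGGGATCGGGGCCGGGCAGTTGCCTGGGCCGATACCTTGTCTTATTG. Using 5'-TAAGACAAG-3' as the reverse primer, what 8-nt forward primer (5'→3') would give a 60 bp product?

The reverse primer's reverse complement CTTGTCTTA matches the template at positions 167–175, so the product ends at position 175.
A 60 bp product then starts at position 175 − 60 + 1 = 116.
The forward primer is identical to the top strand there: AGGCCGAA.

5'-AGGCCGAA-3'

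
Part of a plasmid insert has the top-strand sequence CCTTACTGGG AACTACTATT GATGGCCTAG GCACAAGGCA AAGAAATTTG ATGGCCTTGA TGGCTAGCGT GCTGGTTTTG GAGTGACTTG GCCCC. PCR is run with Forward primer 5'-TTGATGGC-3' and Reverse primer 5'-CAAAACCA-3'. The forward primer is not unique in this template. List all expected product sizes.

62 bp, 33 bp, 24 bp

The forward primer TTGATGGC matches the top strand at positions 19–26, 48–55, 57–64.
The reverse primer's reverse complement is TGGTTTTG, matching at positions 73–80.
Each forward site pairs with the reverse site to give a product ending at position 80: sizes 62, 33, 24 bp.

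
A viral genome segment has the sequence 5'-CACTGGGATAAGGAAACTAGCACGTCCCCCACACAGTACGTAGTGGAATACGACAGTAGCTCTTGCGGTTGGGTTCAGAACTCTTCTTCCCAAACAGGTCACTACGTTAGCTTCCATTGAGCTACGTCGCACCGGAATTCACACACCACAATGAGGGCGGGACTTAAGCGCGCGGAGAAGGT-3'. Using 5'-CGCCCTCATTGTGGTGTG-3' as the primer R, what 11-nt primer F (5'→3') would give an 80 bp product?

5'-ACTCTTCTTCC-3'

The reverse primer's reverse complement CACACCACAATGAGGGCG matches the template at positions 142–159, so the product ends at position 159.
An 80 bp product then starts at position 159 − 80 + 1 = 80.
The forward primer is identical to the top strand there: ACTCTTCTTCC.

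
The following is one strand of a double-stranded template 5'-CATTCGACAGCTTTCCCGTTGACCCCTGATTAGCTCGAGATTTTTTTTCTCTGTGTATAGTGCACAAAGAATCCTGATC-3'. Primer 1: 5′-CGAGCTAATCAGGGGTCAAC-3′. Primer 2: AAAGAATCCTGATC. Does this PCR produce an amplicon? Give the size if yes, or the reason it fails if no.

Primer 1 (CGAGCTAATCAGGGGTCAAC) has reverse complement GTTGACCCCTGATTAGCTCG, which matches the top strand at positions 18–37; primer 1 anneals to the top strand there with its 3' end pointing upstream toward position 18.
Primer 2 (AAAGAATCCTGATC) matches the top strand directly at positions 66–79; it anneals to the bottom strand with its 3' end pointing downstream toward position 79.
The 3' ends diverge (primer 1 extends toward position 1, primer 2 toward position 79), so the primers never converge on a shared product.

No product — the primers' 3' ends point away from each other.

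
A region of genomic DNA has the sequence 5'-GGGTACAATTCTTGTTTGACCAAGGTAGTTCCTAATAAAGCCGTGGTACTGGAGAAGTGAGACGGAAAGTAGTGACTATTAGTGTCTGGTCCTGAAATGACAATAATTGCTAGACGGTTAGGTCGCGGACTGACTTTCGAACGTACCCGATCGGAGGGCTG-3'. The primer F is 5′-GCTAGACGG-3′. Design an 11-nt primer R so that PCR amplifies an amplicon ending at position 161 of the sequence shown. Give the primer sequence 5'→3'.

The forward primer binds at positions 109–117; the product's 3' end on the top strand is position 161.
The reverse primer anneals to the top strand over positions 151–161, i.e. to TCGGAGGGCTG.
Its sequence written 5'→3' is the reverse complement: CAGCCCTCCGA.

5'-CAGCCCTCCGA-3'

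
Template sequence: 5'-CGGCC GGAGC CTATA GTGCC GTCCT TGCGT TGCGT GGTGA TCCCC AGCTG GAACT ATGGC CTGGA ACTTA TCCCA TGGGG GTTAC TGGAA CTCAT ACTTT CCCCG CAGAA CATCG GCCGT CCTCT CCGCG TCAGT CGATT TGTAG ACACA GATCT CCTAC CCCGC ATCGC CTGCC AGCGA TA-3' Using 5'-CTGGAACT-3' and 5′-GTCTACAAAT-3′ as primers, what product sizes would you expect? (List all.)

100 bp, 87 bp, 63 bp

The forward primer CTGGAACT matches the top strand at positions 48–55, 61–68, 85–92.
The reverse primer's reverse complement is ATTTGTAGAC, matching at positions 138–147.
Each forward site pairs with the reverse site to give a product ending at position 147: sizes 100, 87, 63 bp.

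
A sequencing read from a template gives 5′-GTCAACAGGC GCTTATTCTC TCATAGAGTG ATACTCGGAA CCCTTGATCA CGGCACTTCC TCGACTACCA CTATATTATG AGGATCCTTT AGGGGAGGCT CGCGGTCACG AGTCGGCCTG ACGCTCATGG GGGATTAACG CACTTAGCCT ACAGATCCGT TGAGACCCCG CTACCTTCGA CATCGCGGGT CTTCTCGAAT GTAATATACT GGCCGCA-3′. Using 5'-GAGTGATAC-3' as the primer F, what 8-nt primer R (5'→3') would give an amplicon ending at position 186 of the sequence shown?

5'-GCGATGTC-3'

The forward primer binds at positions 26–34; the product's 3' end on the top strand is position 186.
The reverse primer anneals to the top strand over positions 179–186, i.e. to GACATCGC.
Its sequence written 5'→3' is the reverse complement: GCGATGTC.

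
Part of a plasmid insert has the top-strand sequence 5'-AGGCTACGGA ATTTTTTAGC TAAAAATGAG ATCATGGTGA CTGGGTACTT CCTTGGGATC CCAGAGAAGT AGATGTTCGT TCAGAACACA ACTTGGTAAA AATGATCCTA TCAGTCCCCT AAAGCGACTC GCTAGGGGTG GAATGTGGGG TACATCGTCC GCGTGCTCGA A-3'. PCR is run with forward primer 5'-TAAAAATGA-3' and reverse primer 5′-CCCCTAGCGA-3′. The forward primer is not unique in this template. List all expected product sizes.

118 bp, 42 bp

The forward primer TAAAAATGA matches the top strand at positions 21–29, 97–105.
The reverse primer's reverse complement is TCGCTAGGGG, matching at positions 129–138.
Each forward site pairs with the reverse site to give a product ending at position 138: sizes 118, 42 bp.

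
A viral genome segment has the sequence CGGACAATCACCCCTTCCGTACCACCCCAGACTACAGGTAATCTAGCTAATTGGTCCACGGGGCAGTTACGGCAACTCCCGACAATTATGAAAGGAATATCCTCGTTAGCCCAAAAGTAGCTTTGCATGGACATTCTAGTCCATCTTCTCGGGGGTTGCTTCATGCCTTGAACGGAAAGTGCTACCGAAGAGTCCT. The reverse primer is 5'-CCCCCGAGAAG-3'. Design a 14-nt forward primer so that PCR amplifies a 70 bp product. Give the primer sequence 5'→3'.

5'-TTATGAAAGGAATA-3'

The reverse primer's reverse complement CTTCTCGGGGG matches the template at positions 145–155, so the product ends at position 155.
A 70 bp product then starts at position 155 − 70 + 1 = 86.
The forward primer is identical to the top strand there: TTATGAAAGGAATA.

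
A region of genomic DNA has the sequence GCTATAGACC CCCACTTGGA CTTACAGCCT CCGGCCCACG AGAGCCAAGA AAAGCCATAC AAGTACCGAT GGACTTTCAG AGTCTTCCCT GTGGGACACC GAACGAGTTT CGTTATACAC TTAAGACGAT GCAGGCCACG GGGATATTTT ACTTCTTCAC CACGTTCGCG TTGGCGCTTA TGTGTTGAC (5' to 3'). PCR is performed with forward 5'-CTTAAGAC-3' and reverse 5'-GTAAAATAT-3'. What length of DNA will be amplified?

The forward primer matches the template at positions 120–127.
Taking the reverse complement of GTAAAATAT gives ATATTTTAC, found at positions 144–152 on the template; the primer anneals here to the top strand with its 3' end pointing upstream.
Amplicon spans positions 120–152: 33 bp.

33 bp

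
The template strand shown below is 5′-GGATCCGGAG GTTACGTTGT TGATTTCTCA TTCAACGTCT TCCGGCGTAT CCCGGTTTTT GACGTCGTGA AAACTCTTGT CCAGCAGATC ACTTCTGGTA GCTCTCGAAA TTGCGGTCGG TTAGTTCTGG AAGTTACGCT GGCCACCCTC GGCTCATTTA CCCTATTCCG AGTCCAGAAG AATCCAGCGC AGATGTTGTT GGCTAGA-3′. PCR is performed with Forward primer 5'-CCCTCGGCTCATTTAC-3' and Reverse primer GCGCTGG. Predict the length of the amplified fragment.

Forward primer CCCTCGGCTCATTTAC is found on the top strand at positions 146–161.
The reverse primer's reverse complement is CCAGCGC, which matches the template at positions 184–190.
Amplicon spans positions 146–190: 45 bp.

45 bp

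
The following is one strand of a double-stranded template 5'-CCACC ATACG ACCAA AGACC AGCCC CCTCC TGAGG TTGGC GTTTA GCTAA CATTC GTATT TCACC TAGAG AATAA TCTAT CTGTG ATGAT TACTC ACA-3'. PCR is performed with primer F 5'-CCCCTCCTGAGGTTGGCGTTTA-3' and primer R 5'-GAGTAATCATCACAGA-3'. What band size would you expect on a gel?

72 bp

Scanning the template, CCCCTCCTGAGGTTGGCGTTTA occurs at positions 24–45; this primer anneals to the bottom strand there with its 3' end pointing downstream.
Reverse complement of the reverse primer: TCTGTGATGATTACTC. This occurs on the top strand at positions 80–95.
Amplicon spans positions 24–95: 72 bp.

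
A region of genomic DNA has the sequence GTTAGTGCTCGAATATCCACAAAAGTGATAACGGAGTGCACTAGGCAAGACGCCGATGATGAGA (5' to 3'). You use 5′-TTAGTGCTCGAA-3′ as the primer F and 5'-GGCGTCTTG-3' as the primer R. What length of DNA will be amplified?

53 bp

Scanning the template, TTAGTGCTCGAA occurs at positions 2–13; this primer anneals to the bottom strand there with its 3' end pointing downstream.
The reverse primer's reverse complement is CAAGACGCC, which matches the template at positions 46–54.
Amplicon spans positions 2–54: 53 bp.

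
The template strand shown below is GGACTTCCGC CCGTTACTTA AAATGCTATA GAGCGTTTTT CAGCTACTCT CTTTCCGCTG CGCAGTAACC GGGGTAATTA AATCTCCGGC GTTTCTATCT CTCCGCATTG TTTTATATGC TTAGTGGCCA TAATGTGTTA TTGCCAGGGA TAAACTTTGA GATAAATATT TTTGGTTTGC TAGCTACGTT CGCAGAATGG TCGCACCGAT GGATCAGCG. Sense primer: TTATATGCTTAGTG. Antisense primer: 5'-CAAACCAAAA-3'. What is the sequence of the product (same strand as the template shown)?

Scanning the template, TTATATGCTTAGTG occurs at positions 113–126; this primer anneals to the bottom strand there with its 3' end pointing downstream.
Reverse complement of the reverse primer: TTTTGGTTTG. This occurs on the top strand at positions 170–179.
The product is the template from position 113 through 179 (67 bp).

5'-TTATATGCTTAGTGGCCATAATGTGTTATTGCCAGGGATAAACTTTGAGATAAATATTTTTGGTTTG-3'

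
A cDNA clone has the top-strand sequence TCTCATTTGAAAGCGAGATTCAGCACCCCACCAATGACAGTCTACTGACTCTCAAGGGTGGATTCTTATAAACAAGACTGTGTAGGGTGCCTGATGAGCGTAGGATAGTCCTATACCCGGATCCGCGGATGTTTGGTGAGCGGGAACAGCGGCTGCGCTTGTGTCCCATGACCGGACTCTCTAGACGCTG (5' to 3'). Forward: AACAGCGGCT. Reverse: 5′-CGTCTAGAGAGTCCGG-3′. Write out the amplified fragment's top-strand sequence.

The forward primer matches the template at positions 145–154.
Reverse complement of the reverse primer: CCGGACTCTCTAGACG. This occurs on the top strand at positions 172–187.
The product is the template from position 145 through 187 (43 bp).

5'-AACAGCGGCTGCGCTTGTGTCCCATGACCGGACTCTCTAGACG-3'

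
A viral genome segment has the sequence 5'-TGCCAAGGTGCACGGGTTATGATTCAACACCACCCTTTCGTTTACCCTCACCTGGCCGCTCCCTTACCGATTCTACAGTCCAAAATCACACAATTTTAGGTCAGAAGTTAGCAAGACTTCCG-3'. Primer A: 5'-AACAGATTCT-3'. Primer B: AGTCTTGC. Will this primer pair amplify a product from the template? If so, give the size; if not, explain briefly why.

No product — primer A has no binding site in the template.

Primer A (AACAGATTCT) does not match the top strand, and its reverse complement AGAATCTGTT does not match either.
With no annealing site for primer A, no amplification occurs.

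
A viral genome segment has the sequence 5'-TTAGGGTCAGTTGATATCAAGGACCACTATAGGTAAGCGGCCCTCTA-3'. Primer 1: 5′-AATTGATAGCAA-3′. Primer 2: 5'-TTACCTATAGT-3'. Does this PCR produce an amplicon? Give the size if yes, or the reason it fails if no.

No product — primer 1 has no binding site in the template.

Primer 1 (AATTGATAGCAA) does not match the top strand, and its reverse complement TTGCTATCAATT does not match either.
With no annealing site for primer 1, no amplification occurs.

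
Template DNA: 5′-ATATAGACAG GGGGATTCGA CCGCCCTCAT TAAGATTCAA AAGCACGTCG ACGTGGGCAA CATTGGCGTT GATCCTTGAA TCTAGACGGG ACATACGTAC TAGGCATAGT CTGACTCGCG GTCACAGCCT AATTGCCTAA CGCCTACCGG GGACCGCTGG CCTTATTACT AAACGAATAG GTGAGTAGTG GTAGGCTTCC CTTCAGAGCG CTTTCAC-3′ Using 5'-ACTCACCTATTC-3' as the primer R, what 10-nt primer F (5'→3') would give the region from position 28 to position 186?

The reverse primer's reverse complement GAATAGGTGAGT matches the template at positions 175–186; the product starts at position 28.
The forward primer is identical to the top strand over positions 28–37: CATTAAGATT.

5'-CATTAAGATT-3'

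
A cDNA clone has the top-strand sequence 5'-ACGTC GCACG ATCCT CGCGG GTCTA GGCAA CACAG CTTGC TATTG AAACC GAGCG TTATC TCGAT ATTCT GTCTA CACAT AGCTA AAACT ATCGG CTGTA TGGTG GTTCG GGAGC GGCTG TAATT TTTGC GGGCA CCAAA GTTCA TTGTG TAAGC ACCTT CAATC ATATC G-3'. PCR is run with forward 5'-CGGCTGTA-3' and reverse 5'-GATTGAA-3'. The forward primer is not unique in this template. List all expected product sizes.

The forward primer CGGCTGTA matches the top strand at positions 93–100, 115–122.
The reverse primer's reverse complement is TTCAATC, matching at positions 159–165.
Each forward site pairs with the reverse site to give a product ending at position 165: sizes 73, 51 bp.

73 bp, 51 bp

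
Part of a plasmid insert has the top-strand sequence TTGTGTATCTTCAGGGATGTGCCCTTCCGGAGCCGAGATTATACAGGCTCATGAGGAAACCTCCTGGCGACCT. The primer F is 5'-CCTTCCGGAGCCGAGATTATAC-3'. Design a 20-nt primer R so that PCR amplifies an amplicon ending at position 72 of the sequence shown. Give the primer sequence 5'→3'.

5'-GGTCGCCAGGAGGTTTCCTC-3'

The forward primer binds at positions 23–44; the product's 3' end on the top strand is position 72.
The reverse primer anneals to the top strand over positions 53–72, i.e. to GAGGAAACCTCCTGGCGACC.
Its sequence written 5'→3' is the reverse complement: GGTCGCCAGGAGGTTTCCTC.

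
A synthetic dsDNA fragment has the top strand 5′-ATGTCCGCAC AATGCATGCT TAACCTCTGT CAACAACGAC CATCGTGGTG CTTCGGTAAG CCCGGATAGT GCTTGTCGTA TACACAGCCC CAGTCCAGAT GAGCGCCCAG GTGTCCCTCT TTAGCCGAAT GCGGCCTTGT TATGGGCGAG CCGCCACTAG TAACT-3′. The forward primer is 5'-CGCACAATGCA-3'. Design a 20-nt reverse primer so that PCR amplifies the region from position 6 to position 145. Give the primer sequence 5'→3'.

The product's 3' end on the top strand is position 145.
The reverse primer anneals to the top strand over positions 126–145, i.e. to CGAATGCGGCCTTGTTATGG.
Its sequence written 5'→3' is the reverse complement: CCATAACAAGGCCGCATTCG.

5'-CCATAACAAGGCCGCATTCG-3'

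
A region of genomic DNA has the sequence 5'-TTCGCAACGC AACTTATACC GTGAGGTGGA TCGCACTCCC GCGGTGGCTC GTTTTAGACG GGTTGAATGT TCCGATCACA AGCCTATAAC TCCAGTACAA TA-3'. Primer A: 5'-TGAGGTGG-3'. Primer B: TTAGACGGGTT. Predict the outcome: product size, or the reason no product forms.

No product — both primers anneal to the same strand and extend in the same direction.

Primer A (TGAGGTGG) matches the top strand at positions 22–29 (3' end points downstream).
Primer B (TTAGACGGGTT) also matches the top strand directly, at positions 54–64 — its reverse complement AACCCGTCTAA is not present.
Both primers anneal to the bottom strand with 3' ends pointing the same way, so neither can prime synthesis back toward the other.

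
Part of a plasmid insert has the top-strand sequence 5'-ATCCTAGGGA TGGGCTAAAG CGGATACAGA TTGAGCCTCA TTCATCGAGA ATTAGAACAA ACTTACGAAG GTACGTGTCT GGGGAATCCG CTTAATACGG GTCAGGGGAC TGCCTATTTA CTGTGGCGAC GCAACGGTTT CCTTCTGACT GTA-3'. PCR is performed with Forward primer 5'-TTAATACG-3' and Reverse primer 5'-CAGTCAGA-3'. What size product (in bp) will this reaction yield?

The forward primer matches the template at positions 92–99.
Reverse complement of the reverse primer: TCTGACTG. This occurs on the top strand at positions 144–151.
The product runs from position 92 to position 151, so its length is 151 − 92 + 1 = 60 bp.

60 bp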